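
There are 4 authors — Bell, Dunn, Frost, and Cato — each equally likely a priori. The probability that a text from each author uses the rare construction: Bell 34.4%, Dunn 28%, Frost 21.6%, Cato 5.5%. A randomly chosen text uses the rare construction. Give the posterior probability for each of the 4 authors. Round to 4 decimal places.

With a uniform prior (1/4 each), posterior ∝ likelihood:
  Bell: 0.344
  Dunn: 0.28
  Frost: 0.216
  Cato: 0.055
Normalizing constant = 0.895.
P(Bell | rare-form) = 0.344/0.895 ≈ 0.3844
P(Dunn | rare-form) = 0.28/0.895 ≈ 0.3128
P(Frost | rare-form) = 0.216/0.895 ≈ 0.2413
P(Cato | rare-form) = 0.055/0.895 ≈ 0.0615

Bell 0.3844, Dunn 0.3128, Frost 0.2413, Cato 0.0615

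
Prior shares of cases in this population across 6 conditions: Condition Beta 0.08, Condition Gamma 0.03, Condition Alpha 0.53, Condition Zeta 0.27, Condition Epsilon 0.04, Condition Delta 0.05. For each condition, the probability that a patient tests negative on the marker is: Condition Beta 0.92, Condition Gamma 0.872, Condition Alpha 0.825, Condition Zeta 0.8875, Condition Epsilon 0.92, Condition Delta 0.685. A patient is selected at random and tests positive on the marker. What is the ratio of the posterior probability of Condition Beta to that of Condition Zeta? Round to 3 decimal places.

Taking complements, P(marker-positive | each) = Condition Beta 0.08, Condition Gamma 0.128, Condition Alpha 0.175, Condition Zeta 0.1125, Condition Epsilon 0.08, Condition Delta 0.315.
By Bayes' rule, posterior ∝ prior × likelihood:
  Condition Beta: 0.08 × 0.08 = 0.0064
  Condition Gamma: 0.03 × 0.128 = 0.00384
  Condition Alpha: 0.53 × 0.175 = 0.09275
  Condition Zeta: 0.27 × 0.1125 = 0.030375
  Condition Epsilon: 0.04 × 0.08 = 0.0032
  Condition Delta: 0.05 × 0.315 = 0.01575
Total = 0.152315.
The ratio is 0.0064 / 0.030375 (the normalizer cancels) = 0.211.

0.211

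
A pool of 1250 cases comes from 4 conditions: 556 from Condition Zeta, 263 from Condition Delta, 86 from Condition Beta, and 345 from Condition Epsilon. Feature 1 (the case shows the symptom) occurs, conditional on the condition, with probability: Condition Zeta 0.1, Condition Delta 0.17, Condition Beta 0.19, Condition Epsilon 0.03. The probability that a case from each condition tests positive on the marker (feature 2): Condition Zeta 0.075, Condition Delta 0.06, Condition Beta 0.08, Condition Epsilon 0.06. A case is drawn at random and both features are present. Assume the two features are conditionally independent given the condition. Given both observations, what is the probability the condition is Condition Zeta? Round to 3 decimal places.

0.475

Prior × likelihood for each hypothesis:
  Condition Zeta: 0.4448 × 0.1 × 0.075 = 0.003336
  Condition Delta: 0.2104 × 0.17 × 0.06 = 0.00214608
  Condition Beta: 0.0688 × 0.19 × 0.08 = 0.00104576
  Condition Epsilon: 0.276 × 0.03 × 0.06 = 0.0004968
Sum = 0.00702464.
P(Condition Zeta | evidence) = 0.003336 / 0.00702464 ≈ 0.475.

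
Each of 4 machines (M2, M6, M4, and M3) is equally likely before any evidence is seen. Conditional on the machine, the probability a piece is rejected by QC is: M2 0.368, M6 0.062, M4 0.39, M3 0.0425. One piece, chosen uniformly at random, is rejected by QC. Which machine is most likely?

M4

With a uniform prior (1/4 each), posterior ∝ likelihood:
  M2: 0.368
  M6: 0.062
  M4: 0.39
  M3: 0.0425
Normalizing constant = 0.8625.
Largest term belongs to M4, so M4 is most probable.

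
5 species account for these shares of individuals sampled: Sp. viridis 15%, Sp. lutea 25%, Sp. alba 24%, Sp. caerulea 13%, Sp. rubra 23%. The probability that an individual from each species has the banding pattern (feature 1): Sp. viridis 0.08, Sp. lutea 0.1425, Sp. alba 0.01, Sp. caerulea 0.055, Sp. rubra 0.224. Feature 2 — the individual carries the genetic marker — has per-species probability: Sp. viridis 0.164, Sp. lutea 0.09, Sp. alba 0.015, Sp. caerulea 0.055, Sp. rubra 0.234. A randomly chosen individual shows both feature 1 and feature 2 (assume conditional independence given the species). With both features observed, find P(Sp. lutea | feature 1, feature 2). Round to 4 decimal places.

Prior × likelihood for each hypothesis:
  Sp. viridis: 0.15 × 0.08 × 0.164 = 0.001968
  Sp. lutea: 0.25 × 0.1425 × 0.09 = 0.00320625
  Sp. alba: 0.24 × 0.01 × 0.015 = 0.000036
  Sp. caerulea: 0.13 × 0.055 × 0.055 = 0.00039325
  Sp. rubra: 0.23 × 0.224 × 0.234 = 0.01205568
Sum = 0.01765918.
P(Sp. lutea | evidence) = 0.00320625 / 0.01765918 ≈ 0.1816.

0.1816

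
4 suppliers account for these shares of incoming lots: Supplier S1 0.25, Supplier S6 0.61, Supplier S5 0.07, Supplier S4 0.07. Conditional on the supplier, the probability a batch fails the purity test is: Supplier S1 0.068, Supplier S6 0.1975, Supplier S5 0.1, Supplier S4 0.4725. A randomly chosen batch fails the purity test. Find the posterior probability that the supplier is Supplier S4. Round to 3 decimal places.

0.186

Unnormalized posteriors (prior × likelihood):
  Supplier S1: 0.25 × 0.068 = 0.017
  Supplier S6: 0.61 × 0.1975 = 0.120475
  Supplier S5: 0.07 × 0.1 = 0.007
  Supplier S4: 0.07 × 0.4725 = 0.033075
Sum = 0.17755.
P(Supplier S4 | evidence) = 0.033075 / 0.17755 ≈ 0.186.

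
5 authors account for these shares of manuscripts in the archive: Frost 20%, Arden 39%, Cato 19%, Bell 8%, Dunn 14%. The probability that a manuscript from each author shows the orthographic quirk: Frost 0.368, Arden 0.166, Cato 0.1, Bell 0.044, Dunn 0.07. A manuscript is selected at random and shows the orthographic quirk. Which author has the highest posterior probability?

By Bayes' rule, posterior ∝ prior × likelihood:
  Frost: 0.2 × 0.368 = 0.0736
  Arden: 0.39 × 0.166 = 0.06474
  Cato: 0.19 × 0.1 = 0.019
  Bell: 0.08 × 0.044 = 0.00352
  Dunn: 0.14 × 0.07 = 0.0098
Normalizing constant = 0.17066.
Largest term belongs to Frost, so Frost is most probable.

Frost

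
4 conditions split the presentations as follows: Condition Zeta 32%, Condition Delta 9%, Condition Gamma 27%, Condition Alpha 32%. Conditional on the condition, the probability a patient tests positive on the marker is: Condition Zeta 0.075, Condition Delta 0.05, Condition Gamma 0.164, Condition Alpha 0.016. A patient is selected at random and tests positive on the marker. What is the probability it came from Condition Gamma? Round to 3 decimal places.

0.568

Unnormalized posteriors (prior × likelihood):
  Condition Zeta: 0.32 × 0.075 = 0.024
  Condition Delta: 0.09 × 0.05 = 0.0045
  Condition Gamma: 0.27 × 0.164 = 0.04428
  Condition Alpha: 0.32 × 0.016 = 0.00512
Normalizing constant = 0.0779.
P(Condition Gamma | evidence) = 0.04428 / 0.0779 ≈ 0.568.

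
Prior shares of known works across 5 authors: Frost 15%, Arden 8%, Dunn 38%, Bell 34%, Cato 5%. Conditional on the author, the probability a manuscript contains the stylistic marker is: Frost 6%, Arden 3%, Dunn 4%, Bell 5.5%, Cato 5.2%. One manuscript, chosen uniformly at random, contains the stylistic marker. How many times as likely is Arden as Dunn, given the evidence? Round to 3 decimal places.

Unnormalized posteriors (prior × likelihood):
  Frost: 0.15 × 0.06 = 0.009
  Arden: 0.08 × 0.03 = 0.0024
  Dunn: 0.38 × 0.04 = 0.0152
  Bell: 0.34 × 0.055 = 0.0187
  Cato: 0.05 × 0.052 = 0.0026
Total = 0.0479.
The ratio is 0.0024 / 0.0152 (the normalizer cancels) = 0.158.

0.158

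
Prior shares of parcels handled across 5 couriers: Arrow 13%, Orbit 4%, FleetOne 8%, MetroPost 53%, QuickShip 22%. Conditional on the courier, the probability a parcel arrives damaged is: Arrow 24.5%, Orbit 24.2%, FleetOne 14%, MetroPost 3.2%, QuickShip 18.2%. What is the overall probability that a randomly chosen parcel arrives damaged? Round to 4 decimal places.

Compute prior × likelihood for every hypothesis:
  Arrow: 0.13 × 0.245 = 0.03185
  Orbit: 0.04 × 0.242 = 0.00968
  FleetOne: 0.08 × 0.14 = 0.0112
  MetroPost: 0.53 × 0.032 = 0.01696
  QuickShip: 0.22 × 0.182 = 0.04004
P(damaged) = 0.03185 + 0.00968 + 0.0112 + 0.01696 + 0.04004 = 0.10973 → 0.1097.

0.1097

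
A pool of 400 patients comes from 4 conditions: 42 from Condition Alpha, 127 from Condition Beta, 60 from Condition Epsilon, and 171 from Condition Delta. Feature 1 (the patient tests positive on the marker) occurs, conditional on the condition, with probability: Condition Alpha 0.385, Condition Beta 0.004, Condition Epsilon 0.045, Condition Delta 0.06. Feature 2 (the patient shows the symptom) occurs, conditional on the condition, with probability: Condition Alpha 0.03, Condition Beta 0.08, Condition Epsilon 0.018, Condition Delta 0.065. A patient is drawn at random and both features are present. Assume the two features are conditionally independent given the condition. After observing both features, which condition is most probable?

Condition Delta

Prior × likelihood for each hypothesis:
  Condition Alpha: 0.105 × 0.385 × 0.03 = 0.00121275
  Condition Beta: 0.3175 × 0.004 × 0.08 = 0.0001016
  Condition Epsilon: 0.15 × 0.045 × 0.018 = 0.0001215
  Condition Delta: 0.4275 × 0.06 × 0.065 = 0.00166725
Total = 0.0031031.
Largest term belongs to Condition Delta, so Condition Delta is most probable.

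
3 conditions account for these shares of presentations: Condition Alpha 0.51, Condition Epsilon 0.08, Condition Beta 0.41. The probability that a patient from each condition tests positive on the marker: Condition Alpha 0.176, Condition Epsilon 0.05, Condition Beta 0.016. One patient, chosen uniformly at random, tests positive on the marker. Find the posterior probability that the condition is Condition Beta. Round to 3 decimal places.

Unnormalized posteriors (prior × likelihood):
  Condition Alpha: 0.51 × 0.176 = 0.08976
  Condition Epsilon: 0.08 × 0.05 = 0.004
  Condition Beta: 0.41 × 0.016 = 0.00656
Sum = 0.10032.
P(Condition Beta | evidence) = 0.00656 / 0.10032 ≈ 0.065.

0.065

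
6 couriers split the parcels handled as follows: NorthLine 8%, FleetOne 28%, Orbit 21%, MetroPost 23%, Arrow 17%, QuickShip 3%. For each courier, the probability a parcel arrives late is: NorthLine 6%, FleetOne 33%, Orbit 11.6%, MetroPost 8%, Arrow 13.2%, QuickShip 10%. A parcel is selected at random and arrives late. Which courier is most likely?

Unnormalized posteriors (prior × likelihood):
  NorthLine: 0.08 × 0.06 = 0.0048
  FleetOne: 0.28 × 0.33 = 0.0924
  Orbit: 0.21 × 0.116 = 0.02436
  MetroPost: 0.23 × 0.08 = 0.0184
  Arrow: 0.17 × 0.132 = 0.02244
  QuickShip: 0.03 × 0.1 = 0.003
Normalizing constant = 0.1654.
Largest term belongs to FleetOne, so FleetOne is most probable.

FleetOne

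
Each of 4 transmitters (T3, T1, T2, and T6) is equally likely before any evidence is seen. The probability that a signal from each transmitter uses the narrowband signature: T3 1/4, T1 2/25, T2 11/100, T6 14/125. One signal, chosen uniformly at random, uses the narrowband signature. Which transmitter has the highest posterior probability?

T3

Since the prior is uniform, the posterior is proportional to the likelihood:
  T3: 0.25
  T1: 0.08
  T2: 0.11
  T6: 0.112
Total = 0.552.
Largest term belongs to T3, so T3 is most probable.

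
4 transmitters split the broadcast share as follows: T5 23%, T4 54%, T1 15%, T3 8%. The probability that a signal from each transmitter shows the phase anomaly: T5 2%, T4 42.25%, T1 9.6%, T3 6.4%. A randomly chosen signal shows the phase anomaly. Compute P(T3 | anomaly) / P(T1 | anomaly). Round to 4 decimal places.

0.3556

By Bayes' rule, posterior ∝ prior × likelihood:
  T5: 0.23 × 0.02 = 0.0046
  T4: 0.54 × 0.4225 = 0.22815
  T1: 0.15 × 0.096 = 0.0144
  T3: 0.08 × 0.064 = 0.00512
Normalizing constant = 0.25227.
The ratio is 0.00512 / 0.0144 (the normalizer cancels) = 0.3556.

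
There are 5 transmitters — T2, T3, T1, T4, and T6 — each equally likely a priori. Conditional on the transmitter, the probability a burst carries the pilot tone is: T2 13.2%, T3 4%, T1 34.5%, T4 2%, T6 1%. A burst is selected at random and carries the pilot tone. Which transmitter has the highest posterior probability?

Since the prior is uniform, the posterior is proportional to the likelihood:
  T2: 0.132
  T3: 0.04
  T1: 0.345
  T4: 0.02
  T6: 0.01
Sum = 0.547.
Largest term belongs to T1, so T1 is most probable.

T1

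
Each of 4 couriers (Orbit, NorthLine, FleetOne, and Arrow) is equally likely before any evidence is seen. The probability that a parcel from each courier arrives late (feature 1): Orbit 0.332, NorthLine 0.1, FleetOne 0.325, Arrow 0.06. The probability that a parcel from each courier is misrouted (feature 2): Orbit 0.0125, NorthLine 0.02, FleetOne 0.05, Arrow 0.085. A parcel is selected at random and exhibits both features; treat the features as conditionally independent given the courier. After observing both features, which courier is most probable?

Since the prior is uniform, the posterior is proportional to the likelihood:
  Orbit: 0.332 × 0.0125 = 0.00415
  NorthLine: 0.1 × 0.02 = 0.002
  FleetOne: 0.325 × 0.05 = 0.01625
  Arrow: 0.06 × 0.085 = 0.0051
Sum = 0.0275.
Largest term belongs to FleetOne, so FleetOne is most probable.

FleetOne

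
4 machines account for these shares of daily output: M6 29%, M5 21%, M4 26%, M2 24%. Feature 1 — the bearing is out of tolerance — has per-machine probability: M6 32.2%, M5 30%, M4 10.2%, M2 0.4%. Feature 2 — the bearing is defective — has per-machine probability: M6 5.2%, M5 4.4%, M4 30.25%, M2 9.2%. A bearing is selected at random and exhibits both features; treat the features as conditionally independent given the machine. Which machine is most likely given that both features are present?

Compute prior × likelihood for every hypothesis:
  M6: 0.29 × 0.322 × 0.052 = 0.00485576
  M5: 0.21 × 0.3 × 0.044 = 0.002772
  M4: 0.26 × 0.102 × 0.3025 = 0.0080223
  M2: 0.24 × 0.004 × 0.092 = 0.00008832
Normalizing constant = 0.01573838.
Largest term belongs to M4, so M4 is most probable.

M4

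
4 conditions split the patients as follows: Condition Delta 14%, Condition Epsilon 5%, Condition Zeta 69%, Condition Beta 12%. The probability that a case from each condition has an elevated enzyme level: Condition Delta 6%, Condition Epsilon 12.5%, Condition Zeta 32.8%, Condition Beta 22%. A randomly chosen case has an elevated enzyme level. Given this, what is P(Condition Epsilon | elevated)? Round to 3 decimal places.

Compute prior × likelihood for every hypothesis:
  Condition Delta: 0.14 × 0.06 = 0.0084
  Condition Epsilon: 0.05 × 0.125 = 0.00625
  Condition Zeta: 0.69 × 0.328 = 0.22632
  Condition Beta: 0.12 × 0.22 = 0.0264
Sum = 0.26737.
P(Condition Epsilon | evidence) = 0.00625 / 0.26737 ≈ 0.023.

0.023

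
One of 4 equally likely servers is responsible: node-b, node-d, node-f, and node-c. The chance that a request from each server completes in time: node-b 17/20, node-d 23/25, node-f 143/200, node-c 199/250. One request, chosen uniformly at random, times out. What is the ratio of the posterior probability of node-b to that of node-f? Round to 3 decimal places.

Taking complements, P(timeout | each) = node-b 0.15, node-d 0.08, node-f 0.285, node-c 0.204.
Since the prior is uniform, the posterior is proportional to the likelihood:
  node-b: 0.15
  node-d: 0.08
  node-f: 0.285
  node-c: 0.204
Sum = 0.719.
The ratio is 0.15 / 0.285 (the normalizer cancels) = 0.526.

0.526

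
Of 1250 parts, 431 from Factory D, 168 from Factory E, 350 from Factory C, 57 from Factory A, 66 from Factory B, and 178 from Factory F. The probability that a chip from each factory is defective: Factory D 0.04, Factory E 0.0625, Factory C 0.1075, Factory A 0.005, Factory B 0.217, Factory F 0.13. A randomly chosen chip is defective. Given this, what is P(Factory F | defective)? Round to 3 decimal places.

Unnormalized posteriors (prior × likelihood):
  Factory D: 0.3448 × 0.04 = 0.013792
  Factory E: 0.1344 × 0.0625 = 0.0084
  Factory C: 0.28 × 0.1075 = 0.0301
  Factory A: 0.0456 × 0.005 = 0.000228
  Factory B: 0.0528 × 0.217 = 0.0114576
  Factory F: 0.1424 × 0.13 = 0.018512
Sum = 0.0824896.
P(Factory F | evidence) = 0.018512 / 0.0824896 ≈ 0.224.

0.224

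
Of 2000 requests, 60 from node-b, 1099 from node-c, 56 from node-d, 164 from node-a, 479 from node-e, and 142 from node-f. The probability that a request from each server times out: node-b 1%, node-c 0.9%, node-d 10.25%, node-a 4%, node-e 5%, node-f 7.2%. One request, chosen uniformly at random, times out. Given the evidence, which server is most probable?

node-e

Unnormalized posteriors (prior × likelihood):
  node-b: 0.03 × 0.01 = 0.0003
  node-c: 0.5495 × 0.009 = 0.0049455
  node-d: 0.028 × 0.1025 = 0.00287
  node-a: 0.082 × 0.04 = 0.00328
  node-e: 0.2395 × 0.05 = 0.011975
  node-f: 0.071 × 0.072 = 0.005112
Normalizing constant = 0.0284825.
Largest term belongs to node-e, so node-e is most probable.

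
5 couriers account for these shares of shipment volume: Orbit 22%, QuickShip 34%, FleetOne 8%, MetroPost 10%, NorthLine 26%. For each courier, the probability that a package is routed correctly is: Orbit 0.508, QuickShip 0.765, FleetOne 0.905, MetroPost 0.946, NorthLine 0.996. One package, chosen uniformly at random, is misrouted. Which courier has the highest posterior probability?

Taking complements, P(misrouted | each) = Orbit 0.492, QuickShip 0.235, FleetOne 0.095, MetroPost 0.054, NorthLine 0.004.
By Bayes' rule, posterior ∝ prior × likelihood:
  Orbit: 0.22 × 0.492 = 0.10824
  QuickShip: 0.34 × 0.235 = 0.0799
  FleetOne: 0.08 × 0.095 = 0.0076
  MetroPost: 0.1 × 0.054 = 0.0054
  NorthLine: 0.26 × 0.004 = 0.00104
Sum = 0.20218.
Largest term belongs to Orbit, so Orbit is most probable.

Orbit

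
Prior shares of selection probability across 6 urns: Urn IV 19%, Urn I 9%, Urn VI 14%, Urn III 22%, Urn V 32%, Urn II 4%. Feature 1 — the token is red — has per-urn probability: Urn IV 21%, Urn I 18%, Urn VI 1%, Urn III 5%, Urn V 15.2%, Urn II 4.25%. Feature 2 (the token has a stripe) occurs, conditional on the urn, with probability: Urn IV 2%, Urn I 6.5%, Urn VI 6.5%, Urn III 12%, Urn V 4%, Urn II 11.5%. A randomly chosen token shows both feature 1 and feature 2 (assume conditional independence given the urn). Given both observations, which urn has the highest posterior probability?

Prior × likelihood for each hypothesis:
  Urn IV: 0.19 × 0.21 × 0.02 = 0.000798
  Urn I: 0.09 × 0.18 × 0.065 = 0.001053
  Urn VI: 0.14 × 0.01 × 0.065 = 0.000091
  Urn III: 0.22 × 0.05 × 0.12 = 0.00132
  Urn V: 0.32 × 0.152 × 0.04 = 0.0019456
  Urn II: 0.04 × 0.0425 × 0.115 = 0.0001955
Total = 0.0054031.
Largest term belongs to Urn V, so Urn V is most probable.

Urn V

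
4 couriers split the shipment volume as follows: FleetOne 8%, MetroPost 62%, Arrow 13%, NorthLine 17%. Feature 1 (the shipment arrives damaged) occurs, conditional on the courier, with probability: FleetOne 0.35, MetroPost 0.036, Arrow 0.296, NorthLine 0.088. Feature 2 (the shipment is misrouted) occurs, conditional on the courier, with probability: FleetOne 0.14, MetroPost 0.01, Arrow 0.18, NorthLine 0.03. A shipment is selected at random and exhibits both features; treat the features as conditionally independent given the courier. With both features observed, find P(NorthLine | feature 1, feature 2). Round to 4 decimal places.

By Bayes' rule, posterior ∝ prior × likelihood:
  FleetOne: 0.08 × 0.35 × 0.14 = 0.00392
  MetroPost: 0.62 × 0.036 × 0.01 = 0.0002232
  Arrow: 0.13 × 0.296 × 0.18 = 0.0069264
  NorthLine: 0.17 × 0.088 × 0.03 = 0.0004488
Sum = 0.0115184.
P(NorthLine | evidence) = 0.0004488 / 0.0115184 ≈ 0.0390.

0.0390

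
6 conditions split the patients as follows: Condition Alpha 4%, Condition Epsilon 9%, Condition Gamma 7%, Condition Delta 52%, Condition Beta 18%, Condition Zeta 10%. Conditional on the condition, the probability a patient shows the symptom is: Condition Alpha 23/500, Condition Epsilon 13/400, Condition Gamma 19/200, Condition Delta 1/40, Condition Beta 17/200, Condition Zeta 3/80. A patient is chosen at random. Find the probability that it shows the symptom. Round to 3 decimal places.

By Bayes' rule, posterior ∝ prior × likelihood:
  Condition Alpha: 0.04 × 0.046 = 0.00184
  Condition Epsilon: 0.09 × 0.0325 = 0.002925
  Condition Gamma: 0.07 × 0.095 = 0.00665
  Condition Delta: 0.52 × 0.025 = 0.013
  Condition Beta: 0.18 × 0.085 = 0.0153
  Condition Zeta: 0.1 × 0.0375 = 0.00375
P(symptomatic) = 0.00184 + 0.002925 + 0.00665 + 0.013 + 0.0153 + 0.00375 = 0.043465 → 0.043.

0.043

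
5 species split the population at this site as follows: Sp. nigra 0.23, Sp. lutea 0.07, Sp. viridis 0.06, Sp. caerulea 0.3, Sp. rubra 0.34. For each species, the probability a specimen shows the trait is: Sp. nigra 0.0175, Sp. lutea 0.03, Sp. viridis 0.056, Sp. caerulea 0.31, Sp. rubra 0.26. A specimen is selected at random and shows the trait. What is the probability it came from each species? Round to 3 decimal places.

Unnormalized posteriors (prior × likelihood):
  Sp. nigra: 0.23 × 0.0175 = 0.004025
  Sp. lutea: 0.07 × 0.03 = 0.0021
  Sp. viridis: 0.06 × 0.056 = 0.00336
  Sp. caerulea: 0.3 × 0.31 = 0.093
  Sp. rubra: 0.34 × 0.26 = 0.0884
Normalizing constant = 0.190885.
P(Sp. nigra | trait) = 0.004025/0.190885 ≈ 0.021
P(Sp. lutea | trait) = 0.0021/0.190885 ≈ 0.011
P(Sp. viridis | trait) = 0.00336/0.190885 ≈ 0.018
P(Sp. caerulea | trait) = 0.093/0.190885 ≈ 0.487
P(Sp. rubra | trait) = 0.0884/0.190885 ≈ 0.463

Sp. nigra 0.021, Sp. lutea 0.011, Sp. viridis 0.018, Sp. caerulea 0.487, Sp. rubra 0.463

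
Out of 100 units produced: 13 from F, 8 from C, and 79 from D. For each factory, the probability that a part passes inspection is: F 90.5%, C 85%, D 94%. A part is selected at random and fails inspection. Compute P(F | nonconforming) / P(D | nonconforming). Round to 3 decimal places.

0.261

Taking complements, P(nonconforming | each) = F 0.095, C 0.15, D 0.06.
Compute prior × likelihood for every hypothesis:
  F: 0.13 × 0.095 = 0.01235
  C: 0.08 × 0.15 = 0.012
  D: 0.79 × 0.06 = 0.0474
Sum = 0.07175.
The ratio is 0.01235 / 0.0474 (the normalizer cancels) = 0.261.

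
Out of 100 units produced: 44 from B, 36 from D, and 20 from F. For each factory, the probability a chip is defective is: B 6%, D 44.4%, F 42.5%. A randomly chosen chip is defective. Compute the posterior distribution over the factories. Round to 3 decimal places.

B 0.097, D 0.589, F 0.313

Unnormalized posteriors (prior × likelihood):
  B: 0.44 × 0.06 = 0.0264
  D: 0.36 × 0.444 = 0.15984
  F: 0.2 × 0.425 = 0.085
Sum = 0.27124.
P(B | defective) = 0.0264/0.27124 ≈ 0.097
P(D | defective) = 0.15984/0.27124 ≈ 0.589
P(F | defective) = 0.085/0.27124 ≈ 0.313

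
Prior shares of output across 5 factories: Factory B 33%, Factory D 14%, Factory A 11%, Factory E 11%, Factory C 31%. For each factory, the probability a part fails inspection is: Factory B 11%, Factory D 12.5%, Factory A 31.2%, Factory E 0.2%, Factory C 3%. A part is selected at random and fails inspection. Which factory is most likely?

By Bayes' rule, posterior ∝ prior × likelihood:
  Factory B: 0.33 × 0.11 = 0.0363
  Factory D: 0.14 × 0.125 = 0.0175
  Factory A: 0.11 × 0.312 = 0.03432
  Factory E: 0.11 × 0.002 = 0.00022
  Factory C: 0.31 × 0.03 = 0.0093
Total = 0.09764.
Largest term belongs to Factory B, so Factory B is most probable.

Factory B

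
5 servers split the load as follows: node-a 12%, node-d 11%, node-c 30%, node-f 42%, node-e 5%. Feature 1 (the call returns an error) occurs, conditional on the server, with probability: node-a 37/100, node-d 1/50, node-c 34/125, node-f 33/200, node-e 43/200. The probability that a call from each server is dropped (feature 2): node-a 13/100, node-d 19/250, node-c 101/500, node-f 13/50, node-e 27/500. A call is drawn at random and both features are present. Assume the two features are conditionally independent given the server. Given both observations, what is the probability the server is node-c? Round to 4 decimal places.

Unnormalized posteriors (prior × likelihood):
  node-a: 0.12 × 0.37 × 0.13 = 0.005772
  node-d: 0.11 × 0.02 × 0.076 = 0.0001672
  node-c: 0.3 × 0.272 × 0.202 = 0.0164832
  node-f: 0.42 × 0.165 × 0.26 = 0.018018
  node-e: 0.05 × 0.215 × 0.054 = 0.0005805
Total = 0.0410209.
P(node-c | evidence) = 0.0164832 / 0.0410209 ≈ 0.4018.

0.4018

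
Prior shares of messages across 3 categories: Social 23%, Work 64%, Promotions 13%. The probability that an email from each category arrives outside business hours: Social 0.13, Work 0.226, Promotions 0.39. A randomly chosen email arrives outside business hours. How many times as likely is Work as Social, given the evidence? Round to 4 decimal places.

Unnormalized posteriors (prior × likelihood):
  Social: 0.23 × 0.13 = 0.0299
  Work: 0.64 × 0.226 = 0.14464
  Promotions: 0.13 × 0.39 = 0.0507
Total = 0.22524.
The ratio is 0.14464 / 0.0299 (the normalizer cancels) = 4.8375.

4.8375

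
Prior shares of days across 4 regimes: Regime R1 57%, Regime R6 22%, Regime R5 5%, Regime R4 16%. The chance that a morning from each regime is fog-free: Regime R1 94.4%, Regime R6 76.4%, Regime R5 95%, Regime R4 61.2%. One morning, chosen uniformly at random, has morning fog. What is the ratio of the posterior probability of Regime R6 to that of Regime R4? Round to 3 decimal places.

Taking complements, P(fog | each) = Regime R1 0.056, Regime R6 0.236, Regime R5 0.05, Regime R4 0.388.
By Bayes' rule, posterior ∝ prior × likelihood:
  Regime R1: 0.57 × 0.056 = 0.03192
  Regime R6: 0.22 × 0.236 = 0.05192
  Regime R5: 0.05 × 0.05 = 0.0025
  Regime R4: 0.16 × 0.388 = 0.06208
Sum = 0.14842.
The ratio is 0.05192 / 0.06208 (the normalizer cancels) = 0.836.

0.836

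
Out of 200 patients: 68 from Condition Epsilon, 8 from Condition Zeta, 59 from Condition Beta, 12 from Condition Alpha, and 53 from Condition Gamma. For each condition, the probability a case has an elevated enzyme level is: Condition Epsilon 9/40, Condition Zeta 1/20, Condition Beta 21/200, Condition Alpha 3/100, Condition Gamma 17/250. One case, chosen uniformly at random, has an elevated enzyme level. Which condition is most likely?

By Bayes' rule, posterior ∝ prior × likelihood:
  Condition Epsilon: 0.34 × 0.225 = 0.0765
  Condition Zeta: 0.04 × 0.05 = 0.002
  Condition Beta: 0.295 × 0.105 = 0.030975
  Condition Alpha: 0.06 × 0.03 = 0.0018
  Condition Gamma: 0.265 × 0.068 = 0.01802
Sum = 0.129295.
Largest term belongs to Condition Epsilon, so Condition Epsilon is most probable.

Condition Epsilon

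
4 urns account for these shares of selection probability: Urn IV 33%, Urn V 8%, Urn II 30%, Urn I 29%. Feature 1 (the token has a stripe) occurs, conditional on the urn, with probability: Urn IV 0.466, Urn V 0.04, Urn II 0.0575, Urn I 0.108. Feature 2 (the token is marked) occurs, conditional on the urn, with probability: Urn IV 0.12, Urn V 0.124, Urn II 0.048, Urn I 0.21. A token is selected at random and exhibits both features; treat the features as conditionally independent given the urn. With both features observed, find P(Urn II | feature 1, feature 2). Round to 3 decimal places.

Prior × likelihood for each hypothesis:
  Urn IV: 0.33 × 0.466 × 0.12 = 0.0184536
  Urn V: 0.08 × 0.04 × 0.124 = 0.0003968
  Urn II: 0.3 × 0.0575 × 0.048 = 0.000828
  Urn I: 0.29 × 0.108 × 0.21 = 0.0065772
Total = 0.0262556.
P(Urn II | evidence) = 0.000828 / 0.0262556 ≈ 0.032.

0.032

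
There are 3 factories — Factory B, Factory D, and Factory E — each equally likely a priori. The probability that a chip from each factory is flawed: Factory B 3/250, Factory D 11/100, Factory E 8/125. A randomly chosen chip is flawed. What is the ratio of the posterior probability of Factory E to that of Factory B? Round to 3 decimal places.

Since the prior is uniform, the posterior is proportional to the likelihood:
  Factory B: 0.012
  Factory D: 0.11
  Factory E: 0.064
Sum = 0.186.
The ratio is 0.064 / 0.012 (the normalizer cancels) = 5.333.

5.333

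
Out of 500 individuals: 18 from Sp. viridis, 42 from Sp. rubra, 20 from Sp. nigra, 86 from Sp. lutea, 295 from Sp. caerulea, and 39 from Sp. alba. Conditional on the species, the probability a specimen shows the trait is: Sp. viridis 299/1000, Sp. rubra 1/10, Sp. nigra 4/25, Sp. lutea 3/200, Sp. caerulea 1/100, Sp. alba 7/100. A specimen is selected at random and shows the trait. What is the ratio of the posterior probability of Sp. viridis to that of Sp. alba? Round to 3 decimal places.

1.971

Unnormalized posteriors (prior × likelihood):
  Sp. viridis: 0.036 × 0.299 = 0.010764
  Sp. rubra: 0.084 × 0.1 = 0.0084
  Sp. nigra: 0.04 × 0.16 = 0.0064
  Sp. lutea: 0.172 × 0.015 = 0.00258
  Sp. caerulea: 0.59 × 0.01 = 0.0059
  Sp. alba: 0.078 × 0.07 = 0.00546
Normalizing constant = 0.039504.
The ratio is 0.010764 / 0.00546 (the normalizer cancels) = 1.971.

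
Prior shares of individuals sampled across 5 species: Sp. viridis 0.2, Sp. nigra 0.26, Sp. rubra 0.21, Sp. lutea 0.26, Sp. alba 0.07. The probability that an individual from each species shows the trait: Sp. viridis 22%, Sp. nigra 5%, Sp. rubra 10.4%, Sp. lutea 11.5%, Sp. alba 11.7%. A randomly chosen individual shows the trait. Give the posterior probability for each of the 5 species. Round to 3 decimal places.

By Bayes' rule, posterior ∝ prior × likelihood:
  Sp. viridis: 0.2 × 0.22 = 0.044
  Sp. nigra: 0.26 × 0.05 = 0.013
  Sp. rubra: 0.21 × 0.104 = 0.02184
  Sp. lutea: 0.26 × 0.115 = 0.0299
  Sp. alba: 0.07 × 0.117 = 0.00819
Normalizing constant = 0.11693.
P(Sp. viridis | trait) = 0.044/0.11693 ≈ 0.376
P(Sp. nigra | trait) = 0.013/0.11693 ≈ 0.111
P(Sp. rubra | trait) = 0.02184/0.11693 ≈ 0.187
P(Sp. lutea | trait) = 0.0299/0.11693 ≈ 0.256
P(Sp. alba | trait) = 0.00819/0.11693 ≈ 0.070

Sp. viridis 0.376, Sp. nigra 0.111, Sp. rubra 0.187, Sp. lutea 0.256, Sp. alba 0.070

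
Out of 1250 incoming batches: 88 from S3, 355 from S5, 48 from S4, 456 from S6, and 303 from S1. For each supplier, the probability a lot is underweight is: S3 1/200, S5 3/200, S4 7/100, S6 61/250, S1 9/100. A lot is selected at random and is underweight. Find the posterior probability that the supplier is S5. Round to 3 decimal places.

0.036

Unnormalized posteriors (prior × likelihood):
  S3: 0.0704 × 0.005 = 0.000352
  S5: 0.284 × 0.015 = 0.00426
  S4: 0.0384 × 0.07 = 0.002688
  S6: 0.3648 × 0.244 = 0.0890112
  S1: 0.2424 × 0.09 = 0.021816
Sum = 0.1181272.
P(S5 | evidence) = 0.00426 / 0.1181272 ≈ 0.036.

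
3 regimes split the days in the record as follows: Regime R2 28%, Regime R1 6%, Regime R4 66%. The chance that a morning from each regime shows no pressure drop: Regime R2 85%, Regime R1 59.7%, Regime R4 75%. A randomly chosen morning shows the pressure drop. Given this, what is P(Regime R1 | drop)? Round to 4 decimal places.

Taking complements, P(drop | each) = Regime R2 0.15, Regime R1 0.403, Regime R4 0.25.
Unnormalized posteriors (prior × likelihood):
  Regime R2: 0.28 × 0.15 = 0.042
  Regime R1: 0.06 × 0.403 = 0.02418
  Regime R4: 0.66 × 0.25 = 0.165
Sum = 0.23118.
P(Regime R1 | evidence) = 0.02418 / 0.23118 ≈ 0.1046.

0.1046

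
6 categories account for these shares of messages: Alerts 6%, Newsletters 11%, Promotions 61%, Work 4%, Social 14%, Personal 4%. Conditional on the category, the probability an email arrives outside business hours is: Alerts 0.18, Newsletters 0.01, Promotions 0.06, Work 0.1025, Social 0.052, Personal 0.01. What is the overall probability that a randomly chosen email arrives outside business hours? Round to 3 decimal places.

0.060

Unnormalized posteriors (prior × likelihood):
  Alerts: 0.06 × 0.18 = 0.0108
  Newsletters: 0.11 × 0.01 = 0.0011
  Promotions: 0.61 × 0.06 = 0.0366
  Work: 0.04 × 0.1025 = 0.0041
  Social: 0.14 × 0.052 = 0.00728
  Personal: 0.04 × 0.01 = 0.0004
P(off-hours) = 0.0108 + 0.0011 + 0.0366 + 0.0041 + 0.00728 + 0.0004 = 0.06028 → 0.060.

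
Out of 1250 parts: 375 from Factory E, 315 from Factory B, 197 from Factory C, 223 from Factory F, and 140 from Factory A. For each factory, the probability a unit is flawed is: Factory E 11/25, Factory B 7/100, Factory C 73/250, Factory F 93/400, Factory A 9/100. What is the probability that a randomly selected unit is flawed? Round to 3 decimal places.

0.247

Unnormalized posteriors (prior × likelihood):
  Factory E: 0.3 × 0.44 = 0.132
  Factory B: 0.252 × 0.07 = 0.01764
  Factory C: 0.1576 × 0.292 = 0.0460192
  Factory F: 0.1784 × 0.2325 = 0.041478
  Factory A: 0.112 × 0.09 = 0.01008
P(flawed) = 0.132 + 0.01764 + 0.0460192 + 0.041478 + 0.01008 = 0.2472172 → 0.247.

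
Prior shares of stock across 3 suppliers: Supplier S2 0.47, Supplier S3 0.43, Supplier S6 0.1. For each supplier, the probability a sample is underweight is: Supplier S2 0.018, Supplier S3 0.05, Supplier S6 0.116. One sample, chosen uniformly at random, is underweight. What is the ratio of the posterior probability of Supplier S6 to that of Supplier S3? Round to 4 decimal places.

0.5395

By Bayes' rule, posterior ∝ prior × likelihood:
  Supplier S2: 0.47 × 0.018 = 0.00846
  Supplier S3: 0.43 × 0.05 = 0.0215
  Supplier S6: 0.1 × 0.116 = 0.0116
Normalizing constant = 0.04156.
The ratio is 0.0116 / 0.0215 (the normalizer cancels) = 0.5395.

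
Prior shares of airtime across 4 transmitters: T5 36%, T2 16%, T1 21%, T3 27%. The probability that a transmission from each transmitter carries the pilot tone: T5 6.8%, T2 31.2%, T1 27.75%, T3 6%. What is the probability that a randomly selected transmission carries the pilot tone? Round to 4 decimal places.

0.1489

Unnormalized posteriors (prior × likelihood):
  T5: 0.36 × 0.068 = 0.02448
  T2: 0.16 × 0.312 = 0.04992
  T1: 0.21 × 0.2775 = 0.058275
  T3: 0.27 × 0.06 = 0.0162
P(pilot) = 0.02448 + 0.04992 + 0.058275 + 0.0162 = 0.148875 → 0.1489.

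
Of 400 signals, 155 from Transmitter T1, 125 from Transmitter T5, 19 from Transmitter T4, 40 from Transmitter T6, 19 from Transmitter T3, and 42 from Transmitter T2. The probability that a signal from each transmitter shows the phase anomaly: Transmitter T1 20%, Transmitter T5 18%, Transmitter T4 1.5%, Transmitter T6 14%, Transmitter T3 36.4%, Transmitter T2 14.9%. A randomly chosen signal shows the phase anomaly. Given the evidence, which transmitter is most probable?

Compute prior × likelihood for every hypothesis:
  Transmitter T1: 0.3875 × 0.2 = 0.0775
  Transmitter T5: 0.3125 × 0.18 = 0.05625
  Transmitter T4: 0.0475 × 0.015 = 0.0007125
  Transmitter T6: 0.1 × 0.14 = 0.014
  Transmitter T3: 0.0475 × 0.364 = 0.01729
  Transmitter T2: 0.105 × 0.149 = 0.015645
Normalizing constant = 0.1813975.
Largest term belongs to Transmitter T1, so Transmitter T1 is most probable.

Transmitter T1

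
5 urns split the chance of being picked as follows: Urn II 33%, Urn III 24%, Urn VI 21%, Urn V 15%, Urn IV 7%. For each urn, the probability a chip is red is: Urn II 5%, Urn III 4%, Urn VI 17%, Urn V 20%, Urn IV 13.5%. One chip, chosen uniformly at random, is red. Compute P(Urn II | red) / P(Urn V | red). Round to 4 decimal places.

0.5500

Compute prior × likelihood for every hypothesis:
  Urn II: 0.33 × 0.05 = 0.0165
  Urn III: 0.24 × 0.04 = 0.0096
  Urn VI: 0.21 × 0.17 = 0.0357
  Urn V: 0.15 × 0.2 = 0.03
  Urn IV: 0.07 × 0.135 = 0.00945
Normalizing constant = 0.10125.
The ratio is 0.0165 / 0.03 (the normalizer cancels) = 0.5500.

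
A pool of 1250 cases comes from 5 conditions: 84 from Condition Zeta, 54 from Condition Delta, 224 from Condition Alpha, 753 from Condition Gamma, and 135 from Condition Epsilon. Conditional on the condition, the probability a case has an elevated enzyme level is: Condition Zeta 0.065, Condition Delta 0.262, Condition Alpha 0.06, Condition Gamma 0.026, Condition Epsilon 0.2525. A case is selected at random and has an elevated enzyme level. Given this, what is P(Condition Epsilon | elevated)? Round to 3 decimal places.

0.393

By Bayes' rule, posterior ∝ prior × likelihood:
  Condition Zeta: 0.0672 × 0.065 = 0.004368
  Condition Delta: 0.0432 × 0.262 = 0.0113184
  Condition Alpha: 0.1792 × 0.06 = 0.010752
  Condition Gamma: 0.6024 × 0.026 = 0.0156624
  Condition Epsilon: 0.108 × 0.2525 = 0.02727
Sum = 0.0693708.
P(Condition Epsilon | evidence) = 0.02727 / 0.0693708 ≈ 0.393.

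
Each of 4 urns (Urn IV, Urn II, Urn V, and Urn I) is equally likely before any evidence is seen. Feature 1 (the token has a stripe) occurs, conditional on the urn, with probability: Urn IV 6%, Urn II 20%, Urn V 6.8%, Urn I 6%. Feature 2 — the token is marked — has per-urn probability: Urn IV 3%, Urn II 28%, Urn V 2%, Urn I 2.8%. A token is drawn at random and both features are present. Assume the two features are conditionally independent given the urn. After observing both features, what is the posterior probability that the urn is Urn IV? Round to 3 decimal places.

0.030

With a uniform prior (1/4 each), posterior ∝ likelihood:
  Urn IV: 0.06 × 0.03 = 0.0018
  Urn II: 0.2 × 0.28 = 0.056
  Urn V: 0.068 × 0.02 = 0.00136
  Urn I: 0.06 × 0.028 = 0.00168
Normalizing constant = 0.06084.
P(Urn IV | evidence) = 0.0018 / 0.06084 ≈ 0.030.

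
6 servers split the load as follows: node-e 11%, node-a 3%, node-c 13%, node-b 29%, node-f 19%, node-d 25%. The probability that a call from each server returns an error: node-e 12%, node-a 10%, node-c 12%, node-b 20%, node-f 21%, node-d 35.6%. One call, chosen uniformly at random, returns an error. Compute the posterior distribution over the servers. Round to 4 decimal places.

By Bayes' rule, posterior ∝ prior × likelihood:
  node-e: 0.11 × 0.12 = 0.0132
  node-a: 0.03 × 0.1 = 0.003
  node-c: 0.13 × 0.12 = 0.0156
  node-b: 0.29 × 0.2 = 0.058
  node-f: 0.19 × 0.21 = 0.0399
  node-d: 0.25 × 0.356 = 0.089
Normalizing constant = 0.2187.
P(node-e | error) = 0.0132/0.2187 ≈ 0.0604
P(node-a | error) = 0.003/0.2187 ≈ 0.0137
P(node-c | error) = 0.0156/0.2187 ≈ 0.0713
P(node-b | error) = 0.058/0.2187 ≈ 0.2652
P(node-f | error) = 0.0399/0.2187 ≈ 0.1824
P(node-d | error) = 0.089/0.2187 ≈ 0.4070

node-e 0.0604, node-a 0.0137, node-c 0.0713, node-b 0.2652, node-f 0.1824, node-d 0.4070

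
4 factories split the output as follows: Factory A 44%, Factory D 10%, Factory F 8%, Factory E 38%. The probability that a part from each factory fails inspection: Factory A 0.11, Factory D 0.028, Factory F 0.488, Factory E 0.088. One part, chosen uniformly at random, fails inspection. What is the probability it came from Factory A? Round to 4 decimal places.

0.3913

Unnormalized posteriors (prior × likelihood):
  Factory A: 0.44 × 0.11 = 0.0484
  Factory D: 0.1 × 0.028 = 0.0028
  Factory F: 0.08 × 0.488 = 0.03904
  Factory E: 0.38 × 0.088 = 0.03344
Normalizing constant = 0.12368.
P(Factory A | evidence) = 0.0484 / 0.12368 ≈ 0.3913.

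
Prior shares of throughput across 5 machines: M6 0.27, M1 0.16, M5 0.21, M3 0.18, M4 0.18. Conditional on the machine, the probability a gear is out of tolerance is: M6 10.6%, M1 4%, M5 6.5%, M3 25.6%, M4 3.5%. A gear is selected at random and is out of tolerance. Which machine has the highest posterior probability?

Compute prior × likelihood for every hypothesis:
  M6: 0.27 × 0.106 = 0.02862
  M1: 0.16 × 0.04 = 0.0064
  M5: 0.21 × 0.065 = 0.01365
  M3: 0.18 × 0.256 = 0.04608
  M4: 0.18 × 0.035 = 0.0063
Total = 0.10105.
Largest term belongs to M3, so M3 is most probable.

M3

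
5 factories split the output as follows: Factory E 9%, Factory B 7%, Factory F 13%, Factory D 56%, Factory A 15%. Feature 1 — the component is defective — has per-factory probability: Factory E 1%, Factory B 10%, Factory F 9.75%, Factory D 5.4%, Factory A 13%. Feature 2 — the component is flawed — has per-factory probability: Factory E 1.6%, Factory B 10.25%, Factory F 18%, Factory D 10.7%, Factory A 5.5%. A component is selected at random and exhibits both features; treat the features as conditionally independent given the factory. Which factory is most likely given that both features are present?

Unnormalized posteriors (prior × likelihood):
  Factory E: 0.09 × 0.01 × 0.016 = 0.0000144
  Factory B: 0.07 × 0.1 × 0.1025 = 0.0007175
  Factory F: 0.13 × 0.0975 × 0.18 = 0.0022815
  Factory D: 0.56 × 0.054 × 0.107 = 0.00323568
  Factory A: 0.15 × 0.13 × 0.055 = 0.0010725
Normalizing constant = 0.00732158.
Largest term belongs to Factory D, so Factory D is most probable.

Factory D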